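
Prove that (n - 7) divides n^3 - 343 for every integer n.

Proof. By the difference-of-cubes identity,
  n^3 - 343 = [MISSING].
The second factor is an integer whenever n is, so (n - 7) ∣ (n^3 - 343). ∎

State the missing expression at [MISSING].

Polynomial division of n^3 - 343 by n - 7 leaves remainder 0 and quotient n^2 + 7n + 49.
Hence n^3 - 343 = (n - 7)(n^2 + 7n + 49).

(n - 7)(n^2 + 7n + 49)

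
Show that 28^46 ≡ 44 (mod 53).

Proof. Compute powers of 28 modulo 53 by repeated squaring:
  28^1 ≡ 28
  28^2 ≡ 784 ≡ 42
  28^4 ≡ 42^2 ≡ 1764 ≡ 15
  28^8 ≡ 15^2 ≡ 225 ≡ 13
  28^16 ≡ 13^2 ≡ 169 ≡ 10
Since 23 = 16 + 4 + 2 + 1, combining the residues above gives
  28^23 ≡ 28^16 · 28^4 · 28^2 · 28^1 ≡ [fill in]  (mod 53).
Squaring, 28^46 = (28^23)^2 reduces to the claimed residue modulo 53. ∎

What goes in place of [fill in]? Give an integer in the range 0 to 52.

16

Multiply the listed residues: 10 · 15 · 42 · 28 = 150 → 6300 → 176400.
Reducing modulo 53: 176400 = 3328·53 + 16, so 28^23 ≡ 16.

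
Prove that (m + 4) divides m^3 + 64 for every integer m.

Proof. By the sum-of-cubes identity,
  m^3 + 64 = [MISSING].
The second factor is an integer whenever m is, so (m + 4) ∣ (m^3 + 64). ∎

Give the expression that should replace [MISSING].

(m + 4)(m^2 - 4m + 16)

a^3 + b^3 = (a + b)(a^2 - ab + b^2). With a = m, b = 4:
m^3 + 64 = (m + 4)(m^2 - 4m + 16).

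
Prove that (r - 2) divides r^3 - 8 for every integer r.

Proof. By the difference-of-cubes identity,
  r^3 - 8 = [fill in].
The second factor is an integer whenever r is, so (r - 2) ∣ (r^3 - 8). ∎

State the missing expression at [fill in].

(r - 2)(r^2 + 2r + 4)

a^3 - b^3 = (a - b)(a^2 + ab + b^2). With a = r, b = 2:
r^3 - 8 = (r - 2)(r^2 + 2r + 4).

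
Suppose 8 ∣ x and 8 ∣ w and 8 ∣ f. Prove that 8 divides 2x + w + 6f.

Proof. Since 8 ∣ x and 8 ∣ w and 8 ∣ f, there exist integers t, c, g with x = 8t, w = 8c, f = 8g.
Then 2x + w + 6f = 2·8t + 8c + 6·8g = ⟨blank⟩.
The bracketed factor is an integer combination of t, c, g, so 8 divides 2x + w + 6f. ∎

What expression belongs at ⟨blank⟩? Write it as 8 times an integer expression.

Pull the common 8 out of every term: 2·8t + 8c + 6·8g = 8(c + 6g + 2t).
c + 6g + 2t is an integer, which exhibits the divisibility.

8(c + 6g + 2t)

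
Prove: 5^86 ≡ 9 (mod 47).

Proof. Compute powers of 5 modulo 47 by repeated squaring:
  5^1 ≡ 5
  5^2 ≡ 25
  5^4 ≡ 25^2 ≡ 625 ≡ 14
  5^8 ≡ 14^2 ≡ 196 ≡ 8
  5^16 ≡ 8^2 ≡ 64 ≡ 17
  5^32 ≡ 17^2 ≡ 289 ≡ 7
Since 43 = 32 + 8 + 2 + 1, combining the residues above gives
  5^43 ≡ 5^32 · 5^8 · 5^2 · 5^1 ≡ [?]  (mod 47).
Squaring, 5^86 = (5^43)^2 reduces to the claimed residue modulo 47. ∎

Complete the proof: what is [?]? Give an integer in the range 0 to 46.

44

Multiply the listed residues: 7 · 8 · 25 · 5 = 56 → 1400 → 7000.
Reducing modulo 47: 7000 = 148·47 + 44, so 5^43 ≡ 44.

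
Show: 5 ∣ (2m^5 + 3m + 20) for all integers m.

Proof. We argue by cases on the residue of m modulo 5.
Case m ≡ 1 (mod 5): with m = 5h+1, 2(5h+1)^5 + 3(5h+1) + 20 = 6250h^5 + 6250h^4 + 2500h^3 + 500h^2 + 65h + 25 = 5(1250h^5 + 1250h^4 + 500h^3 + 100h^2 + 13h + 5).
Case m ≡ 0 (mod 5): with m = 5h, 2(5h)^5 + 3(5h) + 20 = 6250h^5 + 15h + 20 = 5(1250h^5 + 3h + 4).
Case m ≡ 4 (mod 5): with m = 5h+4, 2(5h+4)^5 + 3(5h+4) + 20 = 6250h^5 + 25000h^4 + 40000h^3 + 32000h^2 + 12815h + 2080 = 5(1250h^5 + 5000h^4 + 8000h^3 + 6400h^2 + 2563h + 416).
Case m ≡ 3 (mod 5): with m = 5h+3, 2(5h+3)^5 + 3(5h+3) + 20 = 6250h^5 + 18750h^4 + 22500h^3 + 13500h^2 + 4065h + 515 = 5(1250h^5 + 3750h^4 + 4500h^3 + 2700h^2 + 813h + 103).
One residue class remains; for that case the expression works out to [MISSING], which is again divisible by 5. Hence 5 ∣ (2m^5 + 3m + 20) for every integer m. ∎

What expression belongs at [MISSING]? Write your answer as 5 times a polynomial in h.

5(1250h^5 + 2500h^4 + 2000h^3 + 800h^2 + 163h + 18)

The residues treated are {1, 0, 4, 3}, so the missing case is m ≡ 2 (mod 5); write m = 5h+2.
Then 2(5h+2)^5 + 3(5h+2) + 20 = 6250h^5 + 12500h^4 + 10000h^3 + 4000h^2 + 815h + 90 = 5(1250h^5 + 2500h^4 + 2000h^3 + 800h^2 + 163h + 18).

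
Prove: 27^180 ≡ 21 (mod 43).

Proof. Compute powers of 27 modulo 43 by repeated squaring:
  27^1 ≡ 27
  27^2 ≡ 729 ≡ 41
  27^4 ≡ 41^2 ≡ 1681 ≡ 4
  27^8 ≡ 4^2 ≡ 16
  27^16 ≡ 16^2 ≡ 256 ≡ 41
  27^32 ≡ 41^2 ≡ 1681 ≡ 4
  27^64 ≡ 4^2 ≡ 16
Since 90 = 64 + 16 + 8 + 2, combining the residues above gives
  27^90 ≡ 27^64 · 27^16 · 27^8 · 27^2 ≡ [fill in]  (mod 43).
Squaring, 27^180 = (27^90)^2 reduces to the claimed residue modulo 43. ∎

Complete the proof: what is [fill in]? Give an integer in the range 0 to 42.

27^64 · 27^16 · 27^8 · 27^2 ≡ 16 · 41 · 16 · 41 = 430336.
430336 mod 43 = 35, so 27^90 ≡ 35 (mod 43).

35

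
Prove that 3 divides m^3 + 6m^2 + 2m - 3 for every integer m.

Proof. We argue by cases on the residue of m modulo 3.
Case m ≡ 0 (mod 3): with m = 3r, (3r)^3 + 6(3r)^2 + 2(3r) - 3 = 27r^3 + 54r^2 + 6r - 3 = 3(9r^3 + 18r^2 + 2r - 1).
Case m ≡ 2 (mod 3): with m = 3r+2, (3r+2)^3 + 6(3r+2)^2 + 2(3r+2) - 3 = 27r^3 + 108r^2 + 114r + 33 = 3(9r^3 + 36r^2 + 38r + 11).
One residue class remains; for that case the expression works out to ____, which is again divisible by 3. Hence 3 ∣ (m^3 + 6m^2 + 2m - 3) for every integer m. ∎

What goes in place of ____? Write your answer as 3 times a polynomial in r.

3(9r^3 + 27r^2 + 17r + 2)

Only m ≡ 1 (mod 3) is unaccounted for. Put m = 3r+1:
(3r+1)^3 + 6(3r+1)^2 + 2(3r+1) - 3 expands to 27r^3 + 81r^2 + 51r + 6,
and factoring out 3 leaves 3(9r^3 + 27r^2 + 17r + 2).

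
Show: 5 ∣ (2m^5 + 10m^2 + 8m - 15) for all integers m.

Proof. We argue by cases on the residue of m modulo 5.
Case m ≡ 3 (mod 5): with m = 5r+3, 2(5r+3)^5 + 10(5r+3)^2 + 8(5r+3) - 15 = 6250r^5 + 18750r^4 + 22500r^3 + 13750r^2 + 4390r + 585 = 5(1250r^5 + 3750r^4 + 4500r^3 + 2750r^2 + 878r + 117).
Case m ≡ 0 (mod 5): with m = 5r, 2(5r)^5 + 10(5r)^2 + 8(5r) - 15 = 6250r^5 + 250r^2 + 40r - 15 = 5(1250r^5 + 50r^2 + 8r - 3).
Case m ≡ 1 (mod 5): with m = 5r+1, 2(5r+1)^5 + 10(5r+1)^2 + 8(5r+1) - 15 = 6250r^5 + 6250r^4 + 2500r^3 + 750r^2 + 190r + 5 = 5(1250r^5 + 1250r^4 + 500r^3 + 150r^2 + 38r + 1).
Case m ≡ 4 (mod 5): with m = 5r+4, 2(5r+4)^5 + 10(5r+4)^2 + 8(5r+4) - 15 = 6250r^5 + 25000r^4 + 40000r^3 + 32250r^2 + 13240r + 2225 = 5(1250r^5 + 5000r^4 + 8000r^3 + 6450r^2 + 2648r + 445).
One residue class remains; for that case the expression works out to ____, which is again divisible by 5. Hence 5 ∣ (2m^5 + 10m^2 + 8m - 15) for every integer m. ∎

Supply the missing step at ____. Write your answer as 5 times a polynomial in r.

Only m ≡ 2 (mod 5) is unaccounted for. Put m = 5r+2:
2(5r+2)^5 + 10(5r+2)^2 + 8(5r+2) - 15 expands to 6250r^5 + 12500r^4 + 10000r^3 + 4250r^2 + 1040r + 105,
and factoring out 5 leaves 5(1250r^5 + 2500r^4 + 2000r^3 + 850r^2 + 208r + 21).

5(1250r^5 + 2500r^4 + 2000r^3 + 850r^2 + 208r + 21)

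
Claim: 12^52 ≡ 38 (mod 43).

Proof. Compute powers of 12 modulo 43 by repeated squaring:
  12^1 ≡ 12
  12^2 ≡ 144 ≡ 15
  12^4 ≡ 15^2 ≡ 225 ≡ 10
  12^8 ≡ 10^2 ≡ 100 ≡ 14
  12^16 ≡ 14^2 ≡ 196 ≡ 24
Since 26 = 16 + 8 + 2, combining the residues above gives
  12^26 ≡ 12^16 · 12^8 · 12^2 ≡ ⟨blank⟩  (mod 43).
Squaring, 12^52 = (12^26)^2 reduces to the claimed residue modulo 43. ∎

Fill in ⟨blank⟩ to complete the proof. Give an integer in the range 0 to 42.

Multiply the listed residues: 24 · 14 · 15 = 336 → 5040.
Reducing modulo 43: 5040 = 117·43 + 9, so 12^26 ≡ 9.

9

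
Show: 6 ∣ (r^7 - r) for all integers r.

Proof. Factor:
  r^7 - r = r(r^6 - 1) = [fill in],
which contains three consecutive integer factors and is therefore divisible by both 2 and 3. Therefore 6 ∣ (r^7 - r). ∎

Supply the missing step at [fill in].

r^6 - 1 = (r^2 - 1)(r^4 + r^2 + 1), and r^2 - 1 = (r-1)(r+1).
So r(r^6 - 1) = (r - 1)r(r + 1)(r^4 + r^2 + 1).

(r - 1)r(r + 1)(r^4 + r^2 + 1)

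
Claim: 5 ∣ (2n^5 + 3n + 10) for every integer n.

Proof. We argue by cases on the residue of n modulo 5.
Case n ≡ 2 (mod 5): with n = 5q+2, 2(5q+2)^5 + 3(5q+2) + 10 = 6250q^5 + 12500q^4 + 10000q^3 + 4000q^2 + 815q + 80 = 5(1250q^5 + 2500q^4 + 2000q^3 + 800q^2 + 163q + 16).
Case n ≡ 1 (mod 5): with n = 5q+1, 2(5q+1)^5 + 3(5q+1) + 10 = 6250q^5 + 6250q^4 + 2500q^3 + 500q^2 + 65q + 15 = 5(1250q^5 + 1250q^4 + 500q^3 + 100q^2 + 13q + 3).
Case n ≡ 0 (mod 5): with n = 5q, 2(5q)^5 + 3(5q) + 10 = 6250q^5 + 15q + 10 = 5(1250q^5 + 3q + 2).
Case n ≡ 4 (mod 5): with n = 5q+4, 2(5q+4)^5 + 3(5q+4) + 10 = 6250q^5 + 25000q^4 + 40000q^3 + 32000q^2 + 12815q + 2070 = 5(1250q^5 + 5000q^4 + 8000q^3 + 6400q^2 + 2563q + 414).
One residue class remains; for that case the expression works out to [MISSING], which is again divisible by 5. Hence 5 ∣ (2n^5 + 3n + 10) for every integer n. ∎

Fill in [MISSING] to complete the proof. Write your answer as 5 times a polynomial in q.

5(1250q^5 + 3750q^4 + 4500q^3 + 2700q^2 + 813q + 101)

The residues treated are {2, 1, 0, 4}, so the missing case is n ≡ 3 (mod 5); write n = 5q+3.
Then 2(5q+3)^5 + 3(5q+3) + 10 = 6250q^5 + 18750q^4 + 22500q^3 + 13500q^2 + 4065q + 505 = 5(1250q^5 + 3750q^4 + 4500q^3 + 2700q^2 + 813q + 101).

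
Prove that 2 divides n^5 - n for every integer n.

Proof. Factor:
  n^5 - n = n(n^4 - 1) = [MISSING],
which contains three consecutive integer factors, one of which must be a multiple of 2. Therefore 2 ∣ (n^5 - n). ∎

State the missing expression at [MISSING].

n^4 - 1 = (n^2 - 1)(n^2 + 1), and n^2 - 1 = (n-1)(n+1).
So n(n^4 - 1) = (n - 1)n(n + 1)(n^2 + 1).

(n - 1)n(n + 1)(n^2 + 1)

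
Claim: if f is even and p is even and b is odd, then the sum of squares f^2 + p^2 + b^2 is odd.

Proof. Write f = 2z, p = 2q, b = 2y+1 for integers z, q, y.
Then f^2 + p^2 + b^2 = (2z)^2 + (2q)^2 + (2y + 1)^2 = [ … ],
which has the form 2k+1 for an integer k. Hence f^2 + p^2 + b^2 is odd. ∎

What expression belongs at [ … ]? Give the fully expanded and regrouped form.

2(2q^2 + 2y^2 + 2y + 2z^2) + 1

Expanding: (2z)^2 + (2q)^2 + (2y + 1)^2 = 4q^2 + 4y^2 + 4y + 4z^2 + 1.
Every term except the constant is even, so this is 2(2q^2 + 2y^2 + 2y + 2z^2) + 1,
and 2q^2 + 2y^2 + 2y + 2z^2 ∈ ℤ gives the required form.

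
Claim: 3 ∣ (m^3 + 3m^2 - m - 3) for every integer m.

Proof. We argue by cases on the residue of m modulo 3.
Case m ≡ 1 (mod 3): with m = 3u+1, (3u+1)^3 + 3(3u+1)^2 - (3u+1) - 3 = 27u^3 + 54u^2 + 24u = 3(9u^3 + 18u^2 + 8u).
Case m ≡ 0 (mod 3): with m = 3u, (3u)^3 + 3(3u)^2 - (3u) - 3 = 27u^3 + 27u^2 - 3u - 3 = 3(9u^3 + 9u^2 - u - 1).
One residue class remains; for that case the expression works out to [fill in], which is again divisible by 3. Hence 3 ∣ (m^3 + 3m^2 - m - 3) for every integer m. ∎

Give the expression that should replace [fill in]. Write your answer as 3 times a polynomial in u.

Only m ≡ 2 (mod 3) is unaccounted for. Put m = 3u+2:
(3u+2)^3 + 3(3u+2)^2 - (3u+2) - 3 expands to 27u^3 + 81u^2 + 69u + 15,
and factoring out 3 leaves 3(9u^3 + 27u^2 + 23u + 5).

3(9u^3 + 27u^2 + 23u + 5)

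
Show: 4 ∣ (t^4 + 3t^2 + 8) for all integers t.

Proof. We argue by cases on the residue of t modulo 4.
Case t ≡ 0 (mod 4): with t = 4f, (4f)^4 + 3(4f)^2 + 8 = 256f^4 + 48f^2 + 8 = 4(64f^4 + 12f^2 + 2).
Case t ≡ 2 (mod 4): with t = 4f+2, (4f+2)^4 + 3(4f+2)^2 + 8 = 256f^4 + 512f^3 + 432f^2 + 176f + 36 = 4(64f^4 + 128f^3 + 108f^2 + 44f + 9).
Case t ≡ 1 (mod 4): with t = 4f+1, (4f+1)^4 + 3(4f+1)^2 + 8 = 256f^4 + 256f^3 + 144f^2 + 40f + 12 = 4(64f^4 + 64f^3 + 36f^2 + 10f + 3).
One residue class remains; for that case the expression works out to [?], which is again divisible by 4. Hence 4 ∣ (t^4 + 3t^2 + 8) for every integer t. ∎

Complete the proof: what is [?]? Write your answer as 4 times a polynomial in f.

The residues treated are {0, 2, 1}, so the missing case is t ≡ 3 (mod 4); write t = 4f+3.
Then (4f+3)^4 + 3(4f+3)^2 + 8 = 256f^4 + 768f^3 + 912f^2 + 504f + 116 = 4(64f^4 + 192f^3 + 228f^2 + 126f + 29).

4(64f^4 + 192f^3 + 228f^2 + 126f + 29)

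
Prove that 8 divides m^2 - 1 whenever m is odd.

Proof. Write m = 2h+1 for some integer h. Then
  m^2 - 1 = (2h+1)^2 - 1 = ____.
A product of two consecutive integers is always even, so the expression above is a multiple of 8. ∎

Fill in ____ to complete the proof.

(2h+1)^2 - 1 = 4h^2 + 4h + 1 - 1 = 4h^2 + 4h = 4h(h+1).
Since h and h+1 are consecutive, h(h+1) is even, and 4·(even) is a multiple of 8.

4h(h + 1)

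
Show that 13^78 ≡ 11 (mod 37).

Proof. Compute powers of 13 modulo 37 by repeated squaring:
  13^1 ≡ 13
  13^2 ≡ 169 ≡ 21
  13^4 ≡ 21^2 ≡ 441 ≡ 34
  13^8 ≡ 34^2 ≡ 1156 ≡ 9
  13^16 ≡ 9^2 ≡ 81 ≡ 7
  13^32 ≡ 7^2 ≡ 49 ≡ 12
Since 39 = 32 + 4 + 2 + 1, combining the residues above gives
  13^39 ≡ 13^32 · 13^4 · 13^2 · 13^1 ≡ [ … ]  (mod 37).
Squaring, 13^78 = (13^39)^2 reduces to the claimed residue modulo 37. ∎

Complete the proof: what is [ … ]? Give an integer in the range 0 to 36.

14

13^32 · 13^4 · 13^2 · 13^1 ≡ 12 · 34 · 21 · 13 = 111384.
111384 mod 37 = 14, so 13^39 ≡ 14 (mod 37).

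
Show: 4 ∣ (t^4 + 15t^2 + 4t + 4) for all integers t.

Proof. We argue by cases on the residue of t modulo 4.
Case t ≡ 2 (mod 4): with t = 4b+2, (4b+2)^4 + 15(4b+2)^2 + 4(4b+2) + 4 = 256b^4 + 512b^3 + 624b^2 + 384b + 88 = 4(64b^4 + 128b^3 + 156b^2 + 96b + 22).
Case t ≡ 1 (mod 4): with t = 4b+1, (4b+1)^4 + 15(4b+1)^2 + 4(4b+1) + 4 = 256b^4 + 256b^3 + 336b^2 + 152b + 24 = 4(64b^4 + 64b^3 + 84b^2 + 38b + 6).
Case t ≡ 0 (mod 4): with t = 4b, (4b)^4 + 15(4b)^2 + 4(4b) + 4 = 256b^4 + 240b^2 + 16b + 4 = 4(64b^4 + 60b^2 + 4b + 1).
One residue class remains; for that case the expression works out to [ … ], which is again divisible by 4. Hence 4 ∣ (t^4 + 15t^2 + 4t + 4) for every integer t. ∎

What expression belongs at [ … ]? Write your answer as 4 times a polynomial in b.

4(64b^4 + 192b^3 + 276b^2 + 202b + 58)

The residues treated are {2, 1, 0}, so the missing case is t ≡ 3 (mod 4); write t = 4b+3.
Then (4b+3)^4 + 15(4b+3)^2 + 4(4b+3) + 4 = 256b^4 + 768b^3 + 1104b^2 + 808b + 232 = 4(64b^4 + 192b^3 + 276b^2 + 202b + 58).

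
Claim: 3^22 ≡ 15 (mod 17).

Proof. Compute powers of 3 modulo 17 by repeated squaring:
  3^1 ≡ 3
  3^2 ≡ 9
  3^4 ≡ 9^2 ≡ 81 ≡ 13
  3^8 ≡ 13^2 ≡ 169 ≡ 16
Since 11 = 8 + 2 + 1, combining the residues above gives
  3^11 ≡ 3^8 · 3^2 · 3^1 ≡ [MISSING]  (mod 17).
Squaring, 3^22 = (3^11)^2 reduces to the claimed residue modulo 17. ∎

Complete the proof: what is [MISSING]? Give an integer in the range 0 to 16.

7

Multiply the listed residues: 16 · 9 · 3 = 144 → 432.
Reducing modulo 17: 432 = 25·17 + 7, so 3^11 ≡ 7.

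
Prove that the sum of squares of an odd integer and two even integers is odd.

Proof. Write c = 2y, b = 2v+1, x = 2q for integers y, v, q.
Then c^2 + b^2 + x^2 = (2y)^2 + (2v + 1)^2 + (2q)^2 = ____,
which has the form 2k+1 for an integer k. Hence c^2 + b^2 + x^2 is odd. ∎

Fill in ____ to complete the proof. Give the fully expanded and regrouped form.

(2y)^2 + (2v + 1)^2 + (2q)^2 = 4q^2 + 4v^2 + 4v + 4y^2 + 1
= 2(2q^2 + 2v^2 + 2v + 2y^2) + 1.
Since 2q^2 + 2v^2 + 2v + 2y^2 is an integer, the sum of squares is of the form 2k+1 for an integer k.

2(2q^2 + 2v^2 + 2v + 2y^2) + 1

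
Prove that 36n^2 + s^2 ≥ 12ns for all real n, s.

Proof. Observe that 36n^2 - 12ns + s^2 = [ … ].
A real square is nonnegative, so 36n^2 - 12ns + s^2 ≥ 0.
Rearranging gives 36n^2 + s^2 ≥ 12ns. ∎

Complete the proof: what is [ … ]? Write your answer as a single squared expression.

(6n - s)^2

The leading and trailing coefficients are 6^2 and 1^2, and 12 = 2·6·1, so the trinomial is (6n - s)^2.
Hence 36n^2 - 12ns + s^2 ≥ 0.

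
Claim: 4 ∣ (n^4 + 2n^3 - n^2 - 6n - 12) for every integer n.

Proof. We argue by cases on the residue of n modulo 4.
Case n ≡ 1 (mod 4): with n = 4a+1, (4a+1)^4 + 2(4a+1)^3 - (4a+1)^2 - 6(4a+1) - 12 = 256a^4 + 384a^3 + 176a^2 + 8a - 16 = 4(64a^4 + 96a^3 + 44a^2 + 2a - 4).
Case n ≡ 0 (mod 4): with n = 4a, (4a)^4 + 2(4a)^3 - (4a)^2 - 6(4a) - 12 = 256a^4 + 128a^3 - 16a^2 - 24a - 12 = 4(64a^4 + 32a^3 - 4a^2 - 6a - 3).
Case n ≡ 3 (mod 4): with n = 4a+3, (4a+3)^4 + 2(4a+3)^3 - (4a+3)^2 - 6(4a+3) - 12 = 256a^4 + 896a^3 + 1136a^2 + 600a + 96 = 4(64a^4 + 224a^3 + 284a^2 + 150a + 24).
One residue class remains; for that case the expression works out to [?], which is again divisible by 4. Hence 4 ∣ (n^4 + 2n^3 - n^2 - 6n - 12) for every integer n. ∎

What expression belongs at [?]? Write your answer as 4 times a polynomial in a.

Only n ≡ 2 (mod 4) is unaccounted for. Put n = 4a+2:
(4a+2)^4 + 2(4a+2)^3 - (4a+2)^2 - 6(4a+2) - 12 expands to 256a^4 + 640a^3 + 560a^2 + 184a + 4,
and factoring out 4 leaves 4(64a^4 + 160a^3 + 140a^2 + 46a + 1).

4(64a^4 + 160a^3 + 140a^2 + 46a + 1)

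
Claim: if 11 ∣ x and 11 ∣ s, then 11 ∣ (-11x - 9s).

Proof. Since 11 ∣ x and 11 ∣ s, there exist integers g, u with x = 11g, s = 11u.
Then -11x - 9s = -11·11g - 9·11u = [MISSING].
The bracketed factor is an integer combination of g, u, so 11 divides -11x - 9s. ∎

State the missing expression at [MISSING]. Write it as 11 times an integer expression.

Each term has a factor of 11: -11·11g - 9·11u = 11·(-11g - 9u).
Since -11g - 9u is an integer, 11 ∣ (-11x - 9s).

11(-11g - 9u)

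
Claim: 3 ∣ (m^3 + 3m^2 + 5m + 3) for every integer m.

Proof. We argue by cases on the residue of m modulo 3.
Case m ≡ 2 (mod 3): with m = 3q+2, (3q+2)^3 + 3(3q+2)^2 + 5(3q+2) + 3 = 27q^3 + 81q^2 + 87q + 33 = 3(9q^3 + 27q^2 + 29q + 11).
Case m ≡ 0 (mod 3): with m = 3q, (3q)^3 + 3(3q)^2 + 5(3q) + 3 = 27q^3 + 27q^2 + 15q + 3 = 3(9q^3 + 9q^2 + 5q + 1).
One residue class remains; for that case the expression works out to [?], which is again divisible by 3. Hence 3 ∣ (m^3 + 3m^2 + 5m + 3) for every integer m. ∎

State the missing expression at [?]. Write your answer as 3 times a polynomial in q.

3(9q^3 + 18q^2 + 14q + 4)

Only m ≡ 1 (mod 3) is unaccounted for. Put m = 3q+1:
(3q+1)^3 + 3(3q+1)^2 + 5(3q+1) + 3 expands to 27q^3 + 54q^2 + 42q + 12,
and factoring out 3 leaves 3(9q^3 + 18q^2 + 14q + 4).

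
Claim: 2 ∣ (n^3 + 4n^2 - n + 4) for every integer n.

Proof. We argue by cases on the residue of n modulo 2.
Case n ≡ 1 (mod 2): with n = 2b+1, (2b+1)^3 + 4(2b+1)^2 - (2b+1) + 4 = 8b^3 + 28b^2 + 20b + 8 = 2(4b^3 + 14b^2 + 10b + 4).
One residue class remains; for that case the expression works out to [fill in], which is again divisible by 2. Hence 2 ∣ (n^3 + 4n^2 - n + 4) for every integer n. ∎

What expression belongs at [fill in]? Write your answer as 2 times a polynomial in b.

Only n ≡ 0 (mod 2) is unaccounted for. Put n = 2b:
(2b)^3 + 4(2b)^2 - (2b) + 4 expands to 8b^3 + 16b^2 - 2b + 4,
and factoring out 2 leaves 2(4b^3 + 8b^2 - b + 2).

2(4b^3 + 8b^2 - b + 2)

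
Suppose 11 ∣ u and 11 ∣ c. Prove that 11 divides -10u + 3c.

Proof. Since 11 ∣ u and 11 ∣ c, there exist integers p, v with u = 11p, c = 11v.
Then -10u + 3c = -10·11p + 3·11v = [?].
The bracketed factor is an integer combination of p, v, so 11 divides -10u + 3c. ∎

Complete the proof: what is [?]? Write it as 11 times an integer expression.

11(-10p + 3v)

Pull the common 11 out of every term: -10·11p + 3·11v = 11(-10p + 3v).
-10p + 3v is an integer, which exhibits the divisibility.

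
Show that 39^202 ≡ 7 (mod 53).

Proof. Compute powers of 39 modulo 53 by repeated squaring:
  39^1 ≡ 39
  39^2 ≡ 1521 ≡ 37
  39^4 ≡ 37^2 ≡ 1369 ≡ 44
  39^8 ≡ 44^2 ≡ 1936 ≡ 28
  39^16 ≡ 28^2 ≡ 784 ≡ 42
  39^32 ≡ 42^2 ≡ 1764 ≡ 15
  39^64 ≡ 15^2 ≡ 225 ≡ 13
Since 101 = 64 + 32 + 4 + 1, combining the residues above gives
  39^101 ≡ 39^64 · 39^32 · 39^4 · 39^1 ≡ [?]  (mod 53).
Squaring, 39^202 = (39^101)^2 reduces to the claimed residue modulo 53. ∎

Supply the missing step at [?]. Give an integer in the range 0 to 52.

31

Multiply the listed residues: 13 · 15 · 44 · 39 = 195 → 8580 → 334620.
Reducing modulo 53: 334620 = 6313·53 + 31, so 39^101 ≡ 31.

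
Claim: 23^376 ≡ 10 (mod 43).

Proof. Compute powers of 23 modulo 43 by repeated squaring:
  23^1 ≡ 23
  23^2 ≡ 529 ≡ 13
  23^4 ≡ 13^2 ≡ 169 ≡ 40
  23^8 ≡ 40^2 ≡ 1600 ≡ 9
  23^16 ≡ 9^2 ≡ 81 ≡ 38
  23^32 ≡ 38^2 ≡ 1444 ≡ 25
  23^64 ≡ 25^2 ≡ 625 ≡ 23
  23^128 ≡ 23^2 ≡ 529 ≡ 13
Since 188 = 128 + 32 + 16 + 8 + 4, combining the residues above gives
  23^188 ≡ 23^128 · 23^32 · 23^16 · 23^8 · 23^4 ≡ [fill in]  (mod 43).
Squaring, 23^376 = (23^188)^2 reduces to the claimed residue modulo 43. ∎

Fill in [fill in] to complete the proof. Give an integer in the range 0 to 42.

15

23^128 · 23^32 · 23^16 · 23^8 · 23^4 ≡ 13 · 25 · 38 · 9 · 40 = 4446000.
4446000 mod 43 = 15, so 23^188 ≡ 15 (mod 43).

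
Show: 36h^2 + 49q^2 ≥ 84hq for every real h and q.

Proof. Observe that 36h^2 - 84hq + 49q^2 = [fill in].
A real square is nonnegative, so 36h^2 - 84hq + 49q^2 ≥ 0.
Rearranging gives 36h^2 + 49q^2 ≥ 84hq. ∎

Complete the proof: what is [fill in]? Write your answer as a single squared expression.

(6h - 7q)^2

36h^2 - 84hq + 49q^2 is a perfect-square trinomial: the outer terms are (6h)^2 and (7q)^2, and the cross term is -2·6h·7q.
So 36h^2 - 84hq + 49q^2 = (6h - 7q)^2 ≥ 0.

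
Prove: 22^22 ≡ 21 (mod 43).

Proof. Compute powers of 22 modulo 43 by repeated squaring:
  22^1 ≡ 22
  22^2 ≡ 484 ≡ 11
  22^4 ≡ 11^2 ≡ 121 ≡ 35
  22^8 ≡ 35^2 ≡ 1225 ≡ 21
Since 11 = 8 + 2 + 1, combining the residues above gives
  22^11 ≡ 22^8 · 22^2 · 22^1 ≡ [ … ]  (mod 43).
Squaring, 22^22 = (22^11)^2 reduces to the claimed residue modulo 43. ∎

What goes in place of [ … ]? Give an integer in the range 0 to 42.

Multiply the listed residues: 21 · 11 · 22 = 231 → 5082.
Reducing modulo 43: 5082 = 118·43 + 8, so 22^11 ≡ 8.

8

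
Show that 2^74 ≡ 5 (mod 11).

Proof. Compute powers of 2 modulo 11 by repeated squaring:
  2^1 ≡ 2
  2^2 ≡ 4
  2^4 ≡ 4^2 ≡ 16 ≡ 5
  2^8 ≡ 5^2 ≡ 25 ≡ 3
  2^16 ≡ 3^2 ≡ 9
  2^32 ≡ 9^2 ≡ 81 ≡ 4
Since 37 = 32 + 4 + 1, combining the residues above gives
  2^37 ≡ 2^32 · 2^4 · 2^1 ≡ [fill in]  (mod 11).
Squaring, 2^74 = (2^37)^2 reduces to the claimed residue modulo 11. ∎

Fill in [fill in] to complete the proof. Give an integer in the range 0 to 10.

2^32 · 2^4 · 2^1 ≡ 4 · 5 · 2 = 40.
40 mod 11 = 7, so 2^37 ≡ 7 (mod 11).

7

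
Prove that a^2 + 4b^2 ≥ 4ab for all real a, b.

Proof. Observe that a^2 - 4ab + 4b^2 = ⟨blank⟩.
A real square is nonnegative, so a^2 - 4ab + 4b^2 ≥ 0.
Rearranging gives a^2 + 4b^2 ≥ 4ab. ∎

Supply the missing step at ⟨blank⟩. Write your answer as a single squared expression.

a^2 - 4ab + 4b^2 is a perfect-square trinomial: the outer terms are (a)^2 and (2b)^2, and the cross term is -2·a·2b.
So a^2 - 4ab + 4b^2 = (a - 2b)^2 ≥ 0.

(a - 2b)^2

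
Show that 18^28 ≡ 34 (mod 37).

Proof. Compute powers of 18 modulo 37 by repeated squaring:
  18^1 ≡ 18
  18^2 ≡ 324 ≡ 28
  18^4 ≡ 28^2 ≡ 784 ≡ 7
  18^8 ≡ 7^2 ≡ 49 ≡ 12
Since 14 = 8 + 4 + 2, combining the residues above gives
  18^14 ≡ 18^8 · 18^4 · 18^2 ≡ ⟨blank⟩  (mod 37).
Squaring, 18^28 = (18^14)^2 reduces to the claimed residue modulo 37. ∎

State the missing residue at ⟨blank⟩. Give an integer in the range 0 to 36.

Multiply the listed residues: 12 · 7 · 28 = 84 → 2352.
Reducing modulo 37: 2352 = 63·37 + 21, so 18^14 ≡ 21.

21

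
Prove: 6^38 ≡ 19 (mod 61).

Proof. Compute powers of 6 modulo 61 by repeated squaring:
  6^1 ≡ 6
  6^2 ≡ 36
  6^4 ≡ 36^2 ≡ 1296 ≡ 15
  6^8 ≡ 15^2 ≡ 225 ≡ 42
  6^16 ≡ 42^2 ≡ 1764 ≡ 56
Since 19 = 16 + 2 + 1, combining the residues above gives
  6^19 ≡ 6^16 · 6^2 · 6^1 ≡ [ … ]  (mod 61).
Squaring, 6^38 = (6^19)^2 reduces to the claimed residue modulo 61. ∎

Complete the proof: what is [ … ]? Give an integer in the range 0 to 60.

18

6^16 · 6^2 · 6^1 ≡ 56 · 36 · 6 = 12096.
12096 mod 61 = 18, so 6^19 ≡ 18 (mod 61).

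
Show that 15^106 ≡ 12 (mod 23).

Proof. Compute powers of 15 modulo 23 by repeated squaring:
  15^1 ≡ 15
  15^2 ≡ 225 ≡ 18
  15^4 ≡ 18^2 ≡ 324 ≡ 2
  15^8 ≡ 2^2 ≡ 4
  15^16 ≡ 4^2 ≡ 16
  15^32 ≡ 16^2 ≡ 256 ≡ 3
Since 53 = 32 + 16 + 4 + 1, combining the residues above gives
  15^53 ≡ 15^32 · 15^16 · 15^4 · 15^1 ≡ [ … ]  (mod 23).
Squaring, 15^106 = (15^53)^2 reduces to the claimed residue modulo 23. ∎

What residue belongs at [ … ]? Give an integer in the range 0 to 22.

Multiply the listed residues: 3 · 16 · 2 · 15 = 48 → 96 → 1440.
Reducing modulo 23: 1440 = 62·23 + 14, so 15^53 ≡ 14.

14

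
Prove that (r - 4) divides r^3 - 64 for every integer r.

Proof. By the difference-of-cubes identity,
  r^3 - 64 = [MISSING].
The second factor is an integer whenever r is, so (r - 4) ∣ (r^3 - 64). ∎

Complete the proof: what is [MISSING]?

(r - 4)(r^2 + 4r + 16)

Polynomial division of r^3 - 64 by r - 4 leaves remainder 0 and quotient r^2 + 4r + 16.
Hence r^3 - 64 = (r - 4)(r^2 + 4r + 16).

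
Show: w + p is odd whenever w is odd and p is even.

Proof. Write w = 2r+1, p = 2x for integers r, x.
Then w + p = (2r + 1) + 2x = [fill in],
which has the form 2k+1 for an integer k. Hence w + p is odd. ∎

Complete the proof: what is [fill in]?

(2r + 1) + 2x = 2r + 2x + 1
= 2(r + x) + 1.
Since r + x is an integer, the sum is of the form 2k+1 for an integer k.

2(r + x) + 1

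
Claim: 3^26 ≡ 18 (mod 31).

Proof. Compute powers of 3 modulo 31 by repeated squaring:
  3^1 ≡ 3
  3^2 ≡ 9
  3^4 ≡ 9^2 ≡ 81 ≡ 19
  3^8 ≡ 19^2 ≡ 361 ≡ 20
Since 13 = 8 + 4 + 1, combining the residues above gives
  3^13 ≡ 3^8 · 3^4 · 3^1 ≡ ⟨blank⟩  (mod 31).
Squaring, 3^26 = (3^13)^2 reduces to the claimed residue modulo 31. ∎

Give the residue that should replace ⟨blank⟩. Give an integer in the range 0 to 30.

24

3^8 · 3^4 · 3^1 ≡ 20 · 19 · 3 = 1140.
1140 mod 31 = 24, so 3^13 ≡ 24 (mod 31).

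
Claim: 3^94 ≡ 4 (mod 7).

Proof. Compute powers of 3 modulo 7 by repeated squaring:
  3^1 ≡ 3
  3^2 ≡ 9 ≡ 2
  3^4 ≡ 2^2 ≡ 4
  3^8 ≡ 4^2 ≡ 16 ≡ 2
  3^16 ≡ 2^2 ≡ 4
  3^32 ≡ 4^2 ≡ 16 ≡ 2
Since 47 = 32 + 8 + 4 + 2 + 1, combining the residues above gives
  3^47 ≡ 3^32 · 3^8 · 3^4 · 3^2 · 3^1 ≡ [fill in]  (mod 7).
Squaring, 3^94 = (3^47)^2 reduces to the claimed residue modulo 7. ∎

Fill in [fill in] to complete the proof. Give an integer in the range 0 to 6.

5

Multiply the listed residues: 2 · 2 · 4 · 2 · 3 = 4 → 16 → 32 → 96.
Reducing modulo 7: 96 = 13·7 + 5, so 3^47 ≡ 5.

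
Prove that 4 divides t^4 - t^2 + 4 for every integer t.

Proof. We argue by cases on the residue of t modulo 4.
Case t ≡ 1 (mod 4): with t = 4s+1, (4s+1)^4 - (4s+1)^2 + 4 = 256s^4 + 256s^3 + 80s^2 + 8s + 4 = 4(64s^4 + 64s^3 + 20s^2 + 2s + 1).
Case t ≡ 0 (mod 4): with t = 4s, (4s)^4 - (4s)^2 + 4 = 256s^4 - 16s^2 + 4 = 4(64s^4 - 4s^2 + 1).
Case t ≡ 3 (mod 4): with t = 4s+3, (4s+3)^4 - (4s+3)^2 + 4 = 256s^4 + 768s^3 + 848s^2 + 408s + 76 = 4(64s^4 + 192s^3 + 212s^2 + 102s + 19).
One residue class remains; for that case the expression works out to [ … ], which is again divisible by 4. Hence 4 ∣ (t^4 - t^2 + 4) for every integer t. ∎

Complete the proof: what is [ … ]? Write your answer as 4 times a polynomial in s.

4(64s^4 + 128s^3 + 92s^2 + 28s + 4)

The residues treated are {1, 0, 3}, so the missing case is t ≡ 2 (mod 4); write t = 4s+2.
Then (4s+2)^4 - (4s+2)^2 + 4 = 256s^4 + 512s^3 + 368s^2 + 112s + 16 = 4(64s^4 + 128s^3 + 92s^2 + 28s + 4).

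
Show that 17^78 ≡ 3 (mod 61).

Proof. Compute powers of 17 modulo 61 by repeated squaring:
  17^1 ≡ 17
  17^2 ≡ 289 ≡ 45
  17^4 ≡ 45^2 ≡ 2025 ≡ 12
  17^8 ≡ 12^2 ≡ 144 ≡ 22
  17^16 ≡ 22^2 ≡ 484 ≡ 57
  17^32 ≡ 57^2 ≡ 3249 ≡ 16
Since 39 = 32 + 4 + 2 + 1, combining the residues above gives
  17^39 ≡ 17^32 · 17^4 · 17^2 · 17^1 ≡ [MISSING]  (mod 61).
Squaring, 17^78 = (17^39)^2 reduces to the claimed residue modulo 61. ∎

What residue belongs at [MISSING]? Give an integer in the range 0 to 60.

53

17^32 · 17^4 · 17^2 · 17^1 ≡ 16 · 12 · 45 · 17 = 146880.
146880 mod 61 = 53, so 17^39 ≡ 53 (mod 61).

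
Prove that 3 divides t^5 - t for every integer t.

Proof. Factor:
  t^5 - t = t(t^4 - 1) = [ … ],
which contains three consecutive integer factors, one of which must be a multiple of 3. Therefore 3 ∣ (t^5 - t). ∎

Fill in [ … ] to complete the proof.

t^4 - 1 = (t^2 - 1)(t^2 + 1), and t^2 - 1 = (t-1)(t+1).
So t(t^4 - 1) = (t - 1)t(t + 1)(t^2 + 1).

(t - 1)t(t + 1)(t^2 + 1)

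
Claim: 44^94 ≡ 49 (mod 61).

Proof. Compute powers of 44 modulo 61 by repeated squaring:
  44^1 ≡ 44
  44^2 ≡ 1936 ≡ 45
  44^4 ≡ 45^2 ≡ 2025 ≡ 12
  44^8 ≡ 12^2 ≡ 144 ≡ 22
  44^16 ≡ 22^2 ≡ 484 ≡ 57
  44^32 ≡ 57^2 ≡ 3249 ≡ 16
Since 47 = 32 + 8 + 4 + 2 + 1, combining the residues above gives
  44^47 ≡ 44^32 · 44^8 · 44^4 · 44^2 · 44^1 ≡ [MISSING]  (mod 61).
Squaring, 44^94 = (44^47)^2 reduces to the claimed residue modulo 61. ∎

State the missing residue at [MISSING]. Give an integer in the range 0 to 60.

44^32 · 44^8 · 44^4 · 44^2 · 44^1 ≡ 16 · 22 · 12 · 45 · 44 = 8363520.
8363520 mod 61 = 54, so 44^47 ≡ 54 (mod 61).

54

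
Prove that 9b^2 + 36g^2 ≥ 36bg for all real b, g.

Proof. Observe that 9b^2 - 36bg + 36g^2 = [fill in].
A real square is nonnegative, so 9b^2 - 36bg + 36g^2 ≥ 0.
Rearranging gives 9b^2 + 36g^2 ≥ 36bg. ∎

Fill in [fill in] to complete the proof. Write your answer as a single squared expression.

The leading and trailing coefficients are 3^2 and 6^2, and 36 = 2·3·6, so the trinomial is (3b - 6g)^2.
Hence 9b^2 - 36bg + 36g^2 ≥ 0.

(3b - 6g)^2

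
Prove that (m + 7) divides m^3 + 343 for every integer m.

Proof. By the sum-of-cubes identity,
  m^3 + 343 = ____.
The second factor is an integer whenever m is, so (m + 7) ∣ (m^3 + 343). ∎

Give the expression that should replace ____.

(m + 7)(m^2 - 7m + 49)

a^3 + b^3 = (a + b)(a^2 - ab + b^2). With a = m, b = 7:
m^3 + 343 = (m + 7)(m^2 - 7m + 49).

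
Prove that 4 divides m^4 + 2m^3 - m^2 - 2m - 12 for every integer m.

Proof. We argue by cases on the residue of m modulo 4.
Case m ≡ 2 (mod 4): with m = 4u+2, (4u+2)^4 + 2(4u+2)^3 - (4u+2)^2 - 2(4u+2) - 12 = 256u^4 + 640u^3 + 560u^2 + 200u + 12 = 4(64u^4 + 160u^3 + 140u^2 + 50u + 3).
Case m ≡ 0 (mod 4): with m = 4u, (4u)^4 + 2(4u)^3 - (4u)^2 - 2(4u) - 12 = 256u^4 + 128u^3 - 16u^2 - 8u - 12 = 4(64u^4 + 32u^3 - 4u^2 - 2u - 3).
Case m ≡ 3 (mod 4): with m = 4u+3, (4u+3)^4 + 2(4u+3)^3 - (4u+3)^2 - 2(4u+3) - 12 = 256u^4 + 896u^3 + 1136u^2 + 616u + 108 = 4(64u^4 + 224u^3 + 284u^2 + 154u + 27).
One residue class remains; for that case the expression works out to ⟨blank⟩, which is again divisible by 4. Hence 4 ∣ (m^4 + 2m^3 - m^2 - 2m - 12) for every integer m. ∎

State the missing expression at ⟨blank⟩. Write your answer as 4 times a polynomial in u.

Only m ≡ 1 (mod 4) is unaccounted for. Put m = 4u+1:
(4u+1)^4 + 2(4u+1)^3 - (4u+1)^2 - 2(4u+1) - 12 expands to 256u^4 + 384u^3 + 176u^2 + 24u - 12,
and factoring out 4 leaves 4(64u^4 + 96u^3 + 44u^2 + 6u - 3).

4(64u^4 + 96u^3 + 44u^2 + 6u - 3)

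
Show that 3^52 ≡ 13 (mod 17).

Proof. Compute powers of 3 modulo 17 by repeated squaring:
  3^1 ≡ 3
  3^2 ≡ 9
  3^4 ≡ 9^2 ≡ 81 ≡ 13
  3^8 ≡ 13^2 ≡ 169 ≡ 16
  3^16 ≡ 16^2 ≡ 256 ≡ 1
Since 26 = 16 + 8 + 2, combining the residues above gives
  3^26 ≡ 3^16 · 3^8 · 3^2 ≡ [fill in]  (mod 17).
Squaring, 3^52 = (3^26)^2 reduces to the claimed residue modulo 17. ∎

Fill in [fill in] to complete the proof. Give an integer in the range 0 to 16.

8

3^16 · 3^8 · 3^2 ≡ 1 · 16 · 9 = 144.
144 mod 17 = 8, so 3^26 ≡ 8 (mod 17).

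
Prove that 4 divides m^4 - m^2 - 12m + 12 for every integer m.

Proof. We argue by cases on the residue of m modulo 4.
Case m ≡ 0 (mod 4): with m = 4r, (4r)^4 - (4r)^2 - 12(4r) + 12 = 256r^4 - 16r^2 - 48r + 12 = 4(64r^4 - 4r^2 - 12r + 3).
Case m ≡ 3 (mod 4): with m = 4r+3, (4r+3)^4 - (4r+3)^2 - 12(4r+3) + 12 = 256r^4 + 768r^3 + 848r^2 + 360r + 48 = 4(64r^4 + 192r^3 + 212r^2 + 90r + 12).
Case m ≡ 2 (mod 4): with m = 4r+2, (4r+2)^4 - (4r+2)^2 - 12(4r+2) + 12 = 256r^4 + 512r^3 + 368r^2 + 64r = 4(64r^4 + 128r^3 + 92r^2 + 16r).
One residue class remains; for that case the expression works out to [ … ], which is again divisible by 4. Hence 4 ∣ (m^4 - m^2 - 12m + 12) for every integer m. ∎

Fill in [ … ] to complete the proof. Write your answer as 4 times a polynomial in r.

Only m ≡ 1 (mod 4) is unaccounted for. Put m = 4r+1:
(4r+1)^4 - (4r+1)^2 - 12(4r+1) + 12 expands to 256r^4 + 256r^3 + 80r^2 - 40r,
and factoring out 4 leaves 4(64r^4 + 64r^3 + 20r^2 - 10r).

4(64r^4 + 64r^3 + 20r^2 - 10r)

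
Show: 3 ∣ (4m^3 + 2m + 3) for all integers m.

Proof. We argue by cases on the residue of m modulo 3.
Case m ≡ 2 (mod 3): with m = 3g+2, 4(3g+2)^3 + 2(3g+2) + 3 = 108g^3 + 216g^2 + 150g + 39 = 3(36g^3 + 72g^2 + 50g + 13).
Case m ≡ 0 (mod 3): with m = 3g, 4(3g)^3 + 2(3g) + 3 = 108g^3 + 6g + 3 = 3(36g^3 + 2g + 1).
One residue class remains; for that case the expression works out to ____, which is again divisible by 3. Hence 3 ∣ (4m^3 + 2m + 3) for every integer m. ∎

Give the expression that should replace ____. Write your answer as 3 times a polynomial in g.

3(36g^3 + 36g^2 + 14g + 3)

Only m ≡ 1 (mod 3) is unaccounted for. Put m = 3g+1:
4(3g+1)^3 + 2(3g+1) + 3 expands to 108g^3 + 108g^2 + 42g + 9,
and factoring out 3 leaves 3(36g^3 + 36g^2 + 14g + 3).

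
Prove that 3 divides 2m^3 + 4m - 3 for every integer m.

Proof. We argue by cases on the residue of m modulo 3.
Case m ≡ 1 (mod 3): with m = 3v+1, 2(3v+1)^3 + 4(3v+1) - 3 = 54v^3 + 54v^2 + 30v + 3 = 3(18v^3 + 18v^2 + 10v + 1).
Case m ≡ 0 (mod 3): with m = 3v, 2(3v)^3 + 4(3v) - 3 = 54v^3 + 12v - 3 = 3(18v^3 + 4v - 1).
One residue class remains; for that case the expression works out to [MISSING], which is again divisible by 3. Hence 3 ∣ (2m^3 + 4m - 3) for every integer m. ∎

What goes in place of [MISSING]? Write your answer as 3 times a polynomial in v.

The residues treated are {1, 0}, so the missing case is m ≡ 2 (mod 3); write m = 3v+2.
Then 2(3v+2)^3 + 4(3v+2) - 3 = 54v^3 + 108v^2 + 84v + 21 = 3(18v^3 + 36v^2 + 28v + 7).

3(18v^3 + 36v^2 + 28v + 7)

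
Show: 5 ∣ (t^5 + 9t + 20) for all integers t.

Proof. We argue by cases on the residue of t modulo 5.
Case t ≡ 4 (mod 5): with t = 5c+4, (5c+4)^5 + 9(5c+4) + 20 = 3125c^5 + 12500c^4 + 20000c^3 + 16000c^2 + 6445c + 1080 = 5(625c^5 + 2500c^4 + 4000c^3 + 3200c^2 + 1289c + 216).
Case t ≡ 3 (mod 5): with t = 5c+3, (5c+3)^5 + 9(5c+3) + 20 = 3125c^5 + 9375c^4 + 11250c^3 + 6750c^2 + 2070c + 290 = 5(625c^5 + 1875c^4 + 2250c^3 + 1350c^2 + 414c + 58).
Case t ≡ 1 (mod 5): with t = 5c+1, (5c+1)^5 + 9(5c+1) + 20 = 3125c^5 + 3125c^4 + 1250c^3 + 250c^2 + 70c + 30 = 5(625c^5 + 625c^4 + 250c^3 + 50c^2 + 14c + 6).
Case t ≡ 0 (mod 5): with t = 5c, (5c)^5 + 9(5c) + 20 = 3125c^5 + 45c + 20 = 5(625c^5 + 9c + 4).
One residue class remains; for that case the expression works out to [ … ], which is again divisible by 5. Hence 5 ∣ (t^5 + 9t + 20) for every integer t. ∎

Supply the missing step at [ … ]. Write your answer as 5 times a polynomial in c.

5(625c^5 + 1250c^4 + 1000c^3 + 400c^2 + 89c + 14)

The residues treated are {4, 3, 1, 0}, so the missing case is t ≡ 2 (mod 5); write t = 5c+2.
Then (5c+2)^5 + 9(5c+2) + 20 = 3125c^5 + 6250c^4 + 5000c^3 + 2000c^2 + 445c + 70 = 5(625c^5 + 1250c^4 + 1000c^3 + 400c^2 + 89c + 14).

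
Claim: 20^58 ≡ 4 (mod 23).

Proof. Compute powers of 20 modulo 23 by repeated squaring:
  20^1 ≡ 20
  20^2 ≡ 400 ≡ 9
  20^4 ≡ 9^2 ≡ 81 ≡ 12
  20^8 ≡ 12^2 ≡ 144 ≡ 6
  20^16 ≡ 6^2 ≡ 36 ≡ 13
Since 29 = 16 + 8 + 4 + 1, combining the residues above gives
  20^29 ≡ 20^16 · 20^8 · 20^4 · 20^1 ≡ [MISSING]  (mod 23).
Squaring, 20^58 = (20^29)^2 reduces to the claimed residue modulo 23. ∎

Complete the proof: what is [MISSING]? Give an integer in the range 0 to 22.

21

20^16 · 20^8 · 20^4 · 20^1 ≡ 13 · 6 · 12 · 20 = 18720.
18720 mod 23 = 21, so 20^29 ≡ 21 (mod 23).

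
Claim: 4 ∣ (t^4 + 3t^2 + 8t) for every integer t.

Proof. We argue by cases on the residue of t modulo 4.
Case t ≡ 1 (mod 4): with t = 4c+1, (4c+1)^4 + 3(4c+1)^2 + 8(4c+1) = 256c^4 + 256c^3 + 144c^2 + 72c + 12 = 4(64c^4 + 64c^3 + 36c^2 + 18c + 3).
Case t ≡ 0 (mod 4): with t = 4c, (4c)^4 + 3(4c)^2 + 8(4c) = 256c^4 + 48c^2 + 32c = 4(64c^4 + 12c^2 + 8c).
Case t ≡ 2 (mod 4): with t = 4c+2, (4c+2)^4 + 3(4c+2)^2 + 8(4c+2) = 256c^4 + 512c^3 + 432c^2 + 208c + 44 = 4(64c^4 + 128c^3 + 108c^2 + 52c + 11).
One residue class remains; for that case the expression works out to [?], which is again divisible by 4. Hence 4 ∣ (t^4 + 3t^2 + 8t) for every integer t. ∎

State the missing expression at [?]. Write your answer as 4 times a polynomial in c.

The residues treated are {1, 0, 2}, so the missing case is t ≡ 3 (mod 4); write t = 4c+3.
Then (4c+3)^4 + 3(4c+3)^2 + 8(4c+3) = 256c^4 + 768c^3 + 912c^2 + 536c + 132 = 4(64c^4 + 192c^3 + 228c^2 + 134c + 33).

4(64c^4 + 192c^3 + 228c^2 + 134c + 33)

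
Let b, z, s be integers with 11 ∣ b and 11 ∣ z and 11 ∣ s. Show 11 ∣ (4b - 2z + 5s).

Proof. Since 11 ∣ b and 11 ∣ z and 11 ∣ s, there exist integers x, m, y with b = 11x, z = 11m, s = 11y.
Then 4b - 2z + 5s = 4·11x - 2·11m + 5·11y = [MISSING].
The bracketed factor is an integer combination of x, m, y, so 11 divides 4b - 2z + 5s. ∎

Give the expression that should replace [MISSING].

11(-2m + 4x + 5y)

Each term has a factor of 11: 4·11x - 2·11m + 5·11y = 11·(-2m + 4x + 5y).
Since -2m + 4x + 5y is an integer, 11 ∣ (4b - 2z + 5s).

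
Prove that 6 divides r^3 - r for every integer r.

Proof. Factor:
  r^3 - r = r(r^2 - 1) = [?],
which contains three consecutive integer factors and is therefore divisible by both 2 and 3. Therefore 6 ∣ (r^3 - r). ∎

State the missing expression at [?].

(r - 1)r(r + 1)

r(r^2 - 1) = r(r - 1)(r + 1) = (r - 1)r(r + 1).
These three factors are consecutive integers, so their product is divisible by 6.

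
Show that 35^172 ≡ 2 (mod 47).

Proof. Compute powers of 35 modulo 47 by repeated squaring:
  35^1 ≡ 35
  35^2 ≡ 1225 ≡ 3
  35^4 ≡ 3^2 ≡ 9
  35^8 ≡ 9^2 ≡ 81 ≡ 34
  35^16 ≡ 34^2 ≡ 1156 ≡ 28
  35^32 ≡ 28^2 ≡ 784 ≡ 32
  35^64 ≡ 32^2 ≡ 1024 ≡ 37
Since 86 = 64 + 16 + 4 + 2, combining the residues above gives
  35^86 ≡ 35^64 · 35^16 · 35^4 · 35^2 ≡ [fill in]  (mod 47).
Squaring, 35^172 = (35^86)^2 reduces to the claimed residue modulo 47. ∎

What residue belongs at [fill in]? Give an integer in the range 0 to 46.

7

Multiply the listed residues: 37 · 28 · 9 · 3 = 1036 → 9324 → 27972.
Reducing modulo 47: 27972 = 595·47 + 7, so 35^86 ≡ 7.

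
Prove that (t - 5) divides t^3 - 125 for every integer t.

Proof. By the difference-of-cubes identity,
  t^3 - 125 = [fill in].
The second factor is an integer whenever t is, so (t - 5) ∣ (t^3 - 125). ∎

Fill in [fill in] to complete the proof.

(t - 5)(t^2 + 5t + 25)

a^3 - b^3 = (a - b)(a^2 + ab + b^2). With a = t, b = 5:
t^3 - 125 = (t - 5)(t^2 + 5t + 25).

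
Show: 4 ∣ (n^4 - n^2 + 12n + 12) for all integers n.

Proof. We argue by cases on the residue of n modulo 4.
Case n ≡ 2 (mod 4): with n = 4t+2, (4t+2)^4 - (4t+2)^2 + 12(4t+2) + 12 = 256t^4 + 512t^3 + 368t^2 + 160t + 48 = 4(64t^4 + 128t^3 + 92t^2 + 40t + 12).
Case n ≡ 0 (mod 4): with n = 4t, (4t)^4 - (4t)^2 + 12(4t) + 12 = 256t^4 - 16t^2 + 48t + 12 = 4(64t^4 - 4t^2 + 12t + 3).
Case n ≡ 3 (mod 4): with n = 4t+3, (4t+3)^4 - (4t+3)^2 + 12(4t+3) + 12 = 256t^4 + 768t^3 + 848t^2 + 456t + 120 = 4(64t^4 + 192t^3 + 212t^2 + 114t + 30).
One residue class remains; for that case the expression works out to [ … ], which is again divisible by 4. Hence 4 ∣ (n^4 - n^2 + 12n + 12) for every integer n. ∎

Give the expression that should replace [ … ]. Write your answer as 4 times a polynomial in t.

The residues treated are {2, 0, 3}, so the missing case is n ≡ 1 (mod 4); write n = 4t+1.
Then (4t+1)^4 - (4t+1)^2 + 12(4t+1) + 12 = 256t^4 + 256t^3 + 80t^2 + 56t + 24 = 4(64t^4 + 64t^3 + 20t^2 + 14t + 6).

4(64t^4 + 64t^3 + 20t^2 + 14t + 6)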